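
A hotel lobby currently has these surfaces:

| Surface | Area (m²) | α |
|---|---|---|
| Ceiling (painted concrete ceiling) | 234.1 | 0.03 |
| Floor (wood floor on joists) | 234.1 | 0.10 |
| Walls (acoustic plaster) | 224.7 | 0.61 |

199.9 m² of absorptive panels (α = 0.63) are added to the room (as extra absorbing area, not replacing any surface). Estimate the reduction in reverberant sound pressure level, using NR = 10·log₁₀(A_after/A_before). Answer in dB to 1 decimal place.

2.4 dB

A_before = Σ Sᵢαᵢ = 234.1×0.03 + 234.1×0.10 + 224.7×0.61 = 167.500 sabins.
Treatment contributes 199.9·0.63 = 125.937 sabins.
New total A_after = 293.437 sabins.
Reduction = 10 log₁₀(A_after/A_before) = 10 log₁₀(1.7519) = 2.4 dB.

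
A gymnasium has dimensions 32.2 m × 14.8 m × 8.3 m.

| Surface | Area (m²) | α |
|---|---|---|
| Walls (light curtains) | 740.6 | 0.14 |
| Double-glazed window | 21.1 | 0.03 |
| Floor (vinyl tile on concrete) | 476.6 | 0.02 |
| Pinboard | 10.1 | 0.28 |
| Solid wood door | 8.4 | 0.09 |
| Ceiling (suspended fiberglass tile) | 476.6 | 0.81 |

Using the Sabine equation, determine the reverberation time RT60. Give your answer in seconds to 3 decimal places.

1.265 s

Summing Sᵢαᵢ: 103.684 + 0.633 + 9.532 + 2.828 + 0.756 + 386.046 → A = 503.479 sabins.
Room volume: 3955.448 m³.
T = 0.161 V/A = 0.161·3955.448/503.479 = 1.265 s.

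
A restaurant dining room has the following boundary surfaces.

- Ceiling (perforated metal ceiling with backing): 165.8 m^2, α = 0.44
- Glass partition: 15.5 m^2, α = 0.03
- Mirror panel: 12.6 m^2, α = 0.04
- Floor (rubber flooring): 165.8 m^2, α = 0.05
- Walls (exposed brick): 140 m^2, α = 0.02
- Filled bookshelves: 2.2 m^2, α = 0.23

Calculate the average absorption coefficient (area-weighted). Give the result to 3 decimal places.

S = Σ Sᵢ = 165.8 + 15.5 + 12.6 + 165.8 + 140 + 2.2 = 501.9 m^2.
A = 165.8*0.44 + 15.5*0.03 + 12.6*0.04 + 165.8*0.05 + 140*0.02 + 2.2*0.23 = 85.517 sabins.
ᾱ = 85.517 / 501.9 = 0.170.

0.170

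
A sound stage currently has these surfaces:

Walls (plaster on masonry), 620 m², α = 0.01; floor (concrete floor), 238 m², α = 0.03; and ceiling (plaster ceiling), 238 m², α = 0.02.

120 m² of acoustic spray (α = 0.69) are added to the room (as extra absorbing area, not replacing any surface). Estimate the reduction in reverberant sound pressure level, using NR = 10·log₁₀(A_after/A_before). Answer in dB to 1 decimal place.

7.5 dB

Equivalent absorption area: A_before = 620*0.01 + 238*0.03 + 238*0.02 = 18.100 m².
Added absorption = 120 × 0.69 = 82.800 sabins.
New total A_after = 100.900 sabins.
NR = 10·log₁₀(100.900/18.100) = 7.5 dB.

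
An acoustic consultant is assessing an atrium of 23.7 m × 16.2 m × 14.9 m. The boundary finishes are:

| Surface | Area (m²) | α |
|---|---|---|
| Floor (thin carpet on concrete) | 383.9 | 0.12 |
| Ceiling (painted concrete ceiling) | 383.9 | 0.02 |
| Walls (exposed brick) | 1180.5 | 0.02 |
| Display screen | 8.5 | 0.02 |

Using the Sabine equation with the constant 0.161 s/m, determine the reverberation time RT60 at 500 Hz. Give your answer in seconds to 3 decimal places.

A = Σ Sᵢαᵢ = 383.9×0.12 + 383.9×0.02 + 1180.5×0.02 + 8.5×0.02 = 77.526 sabins.
Volume V = 23.7 × 16.2 × 14.9 = 5720.706 m³.
RT60 = 0.161 · V / A = 0.161 × 5720.706 / 77.526 = 11.880 s.

11.880 s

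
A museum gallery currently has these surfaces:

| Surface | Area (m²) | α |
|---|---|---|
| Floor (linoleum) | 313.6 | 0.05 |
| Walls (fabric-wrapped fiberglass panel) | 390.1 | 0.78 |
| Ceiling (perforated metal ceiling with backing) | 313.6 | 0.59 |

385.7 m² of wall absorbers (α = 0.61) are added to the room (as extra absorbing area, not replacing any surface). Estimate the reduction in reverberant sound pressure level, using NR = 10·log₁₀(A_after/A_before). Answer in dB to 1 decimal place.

Summing Sᵢαᵢ: 15.680 + 304.278 + 185.024 → A_before = 504.982 sabins.
Treatment contributes 385.7·0.61 = 235.277 sabins.
A_after = 504.982 + 235.277 = 740.259 sabins.
Reduction = 10 log₁₀(A_after/A_before) = 10 log₁₀(1.4659) = 1.7 dB.

1.7 dB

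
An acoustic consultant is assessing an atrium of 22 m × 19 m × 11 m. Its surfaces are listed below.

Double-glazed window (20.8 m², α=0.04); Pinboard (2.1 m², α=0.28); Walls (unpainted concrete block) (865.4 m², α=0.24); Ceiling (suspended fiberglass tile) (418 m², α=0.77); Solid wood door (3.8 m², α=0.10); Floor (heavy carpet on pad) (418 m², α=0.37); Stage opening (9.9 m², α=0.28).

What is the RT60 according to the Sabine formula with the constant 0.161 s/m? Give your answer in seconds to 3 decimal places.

Total absorption A = 20.8×0.04 + 2.1×0.28 + 865.4×0.24 + 418×0.77 + 3.8×0.10 + 418×0.37 + 9.9×0.28
  = 0.832 + 0.588 + 207.696 + 321.860 + 0.380 + 154.660 + 2.772 = 688.788 m² sabins.
V = 22·19·11 = 4598 m³.
RT60 = 0.161 · V / A = 0.161 × 4598 / 688.788 = 1.075 s.

1.075 sec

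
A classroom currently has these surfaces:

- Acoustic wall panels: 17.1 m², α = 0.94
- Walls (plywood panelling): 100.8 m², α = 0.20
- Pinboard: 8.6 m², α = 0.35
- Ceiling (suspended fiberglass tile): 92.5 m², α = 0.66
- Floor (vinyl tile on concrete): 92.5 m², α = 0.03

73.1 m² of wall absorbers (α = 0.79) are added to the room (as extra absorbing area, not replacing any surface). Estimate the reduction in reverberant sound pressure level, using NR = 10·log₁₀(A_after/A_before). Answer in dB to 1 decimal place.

1.9 dB

Summing Sᵢαᵢ: 16.074 + 20.160 + 3.010 + 61.050 + 2.775 → A_before = 103.069 sabins.
Added absorption = 73.1 × 0.79 = 57.749 sabins.
New total A_after = 160.818 sabins.
NR = 10·log₁₀(160.818/103.069) = 1.9 dB.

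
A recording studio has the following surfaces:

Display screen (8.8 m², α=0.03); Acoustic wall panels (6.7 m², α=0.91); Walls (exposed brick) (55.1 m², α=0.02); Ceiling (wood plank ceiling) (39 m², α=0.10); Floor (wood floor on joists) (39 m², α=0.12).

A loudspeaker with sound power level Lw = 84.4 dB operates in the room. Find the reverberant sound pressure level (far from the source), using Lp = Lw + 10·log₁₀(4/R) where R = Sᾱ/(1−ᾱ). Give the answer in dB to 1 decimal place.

Σ(Sᵢαᵢ) = 8.8×0.03 + 6.7×0.91 + 55.1×0.02 + 39×0.10 + 39×0.12 = 16.043; total area S = 148.6 m².
ᾱ = 16.043/148.6 = 0.1080; R = Sᾱ/(1−ᾱ) = 16.043/(1−0.1080) = 17.985 m².
Lp = Lw + 10 log₁₀(4/R) = 84.4 -6.53 = 77.9 dB.

77.9 dB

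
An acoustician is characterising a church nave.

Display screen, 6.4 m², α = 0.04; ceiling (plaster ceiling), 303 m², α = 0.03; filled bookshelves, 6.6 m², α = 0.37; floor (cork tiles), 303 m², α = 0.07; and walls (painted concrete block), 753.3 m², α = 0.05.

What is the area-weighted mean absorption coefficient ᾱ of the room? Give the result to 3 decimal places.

Total surface area S = 1372.3 m².
Σ(Sᵢαᵢ) = 6.4*0.04 + 303*0.03 + 6.6*0.37 + 303*0.07 + 753.3*0.05 = 70.663.
ᾱ = 70.663 / 1372.3 = 0.051.

0.051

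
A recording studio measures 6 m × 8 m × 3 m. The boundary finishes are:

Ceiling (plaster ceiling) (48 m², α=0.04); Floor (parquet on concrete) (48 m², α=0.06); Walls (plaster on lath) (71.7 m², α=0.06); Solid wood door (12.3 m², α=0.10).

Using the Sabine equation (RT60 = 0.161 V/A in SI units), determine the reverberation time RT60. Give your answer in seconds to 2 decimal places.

2.24 s

Total absorption A = 48·0.04 + 48·0.06 + 71.7·0.06 + 12.3·0.10
  = 1.920 + 2.880 + 4.302 + 1.230 = 10.332 m² sabins.
Volume V = 6 × 8 × 3 = 144 m³.
T = 0.161 V/A = 0.161·144/10.332 = 2.24 s.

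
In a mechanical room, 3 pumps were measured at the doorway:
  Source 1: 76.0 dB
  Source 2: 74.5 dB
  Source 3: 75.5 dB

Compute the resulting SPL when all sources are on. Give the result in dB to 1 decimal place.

Converting to relative power and adding: 10^(76.0/10) + 10^(74.5/10) + 10^(75.5/10) = 1.035e+08.
Combined level = 10 log₁₀(1.035e+08) = 80.1 dB.

80.1 dB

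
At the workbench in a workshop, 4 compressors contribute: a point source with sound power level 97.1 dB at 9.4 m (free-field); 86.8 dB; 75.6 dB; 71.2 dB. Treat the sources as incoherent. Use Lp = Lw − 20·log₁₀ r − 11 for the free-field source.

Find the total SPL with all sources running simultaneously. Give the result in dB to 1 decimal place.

Source at 9.4 m: Lp = 97.1 − 20·log₁₀(9.4) − 11 = 66.6 dB.
Σ 10^(Lᵢ/10) = 5.327e+08.
Combined level = 10 log₁₀(5.327e+08) = 87.3 dB.

87.3 dB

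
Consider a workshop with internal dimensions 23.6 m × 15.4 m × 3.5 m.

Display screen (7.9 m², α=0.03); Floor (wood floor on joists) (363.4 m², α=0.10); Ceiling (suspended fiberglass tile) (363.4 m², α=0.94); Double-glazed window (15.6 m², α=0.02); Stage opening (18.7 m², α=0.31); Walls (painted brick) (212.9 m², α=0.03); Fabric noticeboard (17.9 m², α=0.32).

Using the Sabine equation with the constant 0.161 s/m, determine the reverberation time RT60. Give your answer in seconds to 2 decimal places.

A = Σ Sᵢαᵢ = 7.9×0.03 + 363.4×0.10 + 363.4×0.94 + 15.6×0.02 + 18.7×0.31 + 212.9×0.03 + 17.9×0.32 = 396.397 sabins.
Volume V = 23.6 × 15.4 × 3.5 = 1272.04 m³.
T = 0.161 V/A = 0.161·1272.04/396.397 = 0.52 s.

0.52 sec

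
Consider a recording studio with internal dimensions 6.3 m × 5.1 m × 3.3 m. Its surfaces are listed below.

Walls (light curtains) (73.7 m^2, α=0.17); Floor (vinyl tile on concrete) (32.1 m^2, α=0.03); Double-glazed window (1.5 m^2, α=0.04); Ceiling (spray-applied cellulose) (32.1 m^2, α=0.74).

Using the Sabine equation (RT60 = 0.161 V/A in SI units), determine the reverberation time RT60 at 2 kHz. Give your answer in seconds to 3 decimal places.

0.458 seconds

A = Σ Sᵢαᵢ = 73.7*0.17 + 32.1*0.03 + 1.5*0.04 + 32.1*0.74 = 37.306 sabins.
Room volume: 106.029 m³.
Sabine: RT60 = 0.161 × 106.029 / 37.306 = 0.458 s.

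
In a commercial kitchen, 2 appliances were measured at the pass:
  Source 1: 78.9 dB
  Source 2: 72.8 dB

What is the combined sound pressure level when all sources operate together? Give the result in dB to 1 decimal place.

79.9 dB

Sum in the linear (power) domain: Σ 10^(Lᵢ/10) = 10^(78.9/10) + 10^(72.8/10) = 9.668e+07.
L_total = 10·log₁₀(9.668e+07) = 79.9 dB.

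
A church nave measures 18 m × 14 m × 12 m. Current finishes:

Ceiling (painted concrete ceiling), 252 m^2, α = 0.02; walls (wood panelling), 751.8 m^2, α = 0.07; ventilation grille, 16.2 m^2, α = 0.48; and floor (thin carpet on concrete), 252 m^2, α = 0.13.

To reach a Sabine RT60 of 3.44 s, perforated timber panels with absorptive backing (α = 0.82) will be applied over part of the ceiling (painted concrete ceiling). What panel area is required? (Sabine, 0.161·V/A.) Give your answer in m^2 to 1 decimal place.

54.2

Summing Sᵢαᵢ: 5.040 + 52.626 + 7.776 + 32.760 → A₁ = 98.202 sabins.
V = 3024 m³. Target absorption A₂ = 0.161 × 3024 / 3.44 = 141.530 sabins.
Absorption to add: 141.530 − 98.202 = 43.328 sabins.
Each m^2 of panel replacing the ceiling (painted concrete ceiling) adds (0.82 − 0.02) = 0.80 sabins.
Panel area = 43.328 / 0.80 = 54.2 m^2.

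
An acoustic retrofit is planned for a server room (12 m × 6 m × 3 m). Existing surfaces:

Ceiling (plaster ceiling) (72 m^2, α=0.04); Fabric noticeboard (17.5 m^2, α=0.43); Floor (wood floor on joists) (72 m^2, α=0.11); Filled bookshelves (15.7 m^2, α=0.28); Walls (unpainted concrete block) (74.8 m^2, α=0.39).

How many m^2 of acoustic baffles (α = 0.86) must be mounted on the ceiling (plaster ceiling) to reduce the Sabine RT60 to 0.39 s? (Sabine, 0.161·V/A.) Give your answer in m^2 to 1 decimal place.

45.5

Total absorption A₁ = 72×0.04 + 17.5×0.43 + 72×0.11 + 15.7×0.28 + 74.8×0.39
  = 2.880 + 7.525 + 7.920 + 4.396 + 29.172 = 51.893 m^2 sabins.
V = 216 m³. Target absorption A₂ = 0.161 × 216 / 0.39 = 89.169 sabins.
Absorption to add: 89.169 − 51.893 = 37.276 sabins.
Each m^2 of panel replacing the ceiling (plaster ceiling) adds (0.86 − 0.04) = 0.82 sabins.
Area = ΔA/Δα = 37.276/0.82 = 45.5 m^2.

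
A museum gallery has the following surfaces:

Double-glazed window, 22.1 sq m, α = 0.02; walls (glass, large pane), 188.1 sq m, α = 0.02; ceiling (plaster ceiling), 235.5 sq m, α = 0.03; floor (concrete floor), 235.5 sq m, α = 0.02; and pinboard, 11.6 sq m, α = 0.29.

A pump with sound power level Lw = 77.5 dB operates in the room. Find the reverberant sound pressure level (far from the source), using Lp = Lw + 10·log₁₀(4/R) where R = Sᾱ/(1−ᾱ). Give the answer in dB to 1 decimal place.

A = 19.343 sabins; S = 692.8 sq m.
ᾱ = 19.343/692.8 = 0.0279; R = Sᾱ/(1−ᾱ) = 19.343/(1−0.0279) = 19.898 sq m.
Lp = 77.5 + 10·log₁₀(4/19.898) = 77.5 + (-6.97) = 70.5 dB.

70.5 dB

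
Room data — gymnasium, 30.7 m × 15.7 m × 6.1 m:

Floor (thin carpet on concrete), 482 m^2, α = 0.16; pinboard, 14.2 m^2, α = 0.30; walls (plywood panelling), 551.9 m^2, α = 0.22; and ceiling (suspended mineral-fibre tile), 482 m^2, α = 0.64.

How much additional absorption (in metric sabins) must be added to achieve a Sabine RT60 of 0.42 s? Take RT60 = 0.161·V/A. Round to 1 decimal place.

615.8 sabins

Equivalent absorption area: A₁ = 482*0.16 + 14.2*0.30 + 551.9*0.22 + 482*0.64 = 511.278 m^2.
V = 2940.139 m³. Required absorption A₂ = 0.161 × 2940.139 / 0.42 = 1127.053 sabins.
ΔA = A₂ − A₁ = 1127.053 − 511.278 = 615.8 sabins.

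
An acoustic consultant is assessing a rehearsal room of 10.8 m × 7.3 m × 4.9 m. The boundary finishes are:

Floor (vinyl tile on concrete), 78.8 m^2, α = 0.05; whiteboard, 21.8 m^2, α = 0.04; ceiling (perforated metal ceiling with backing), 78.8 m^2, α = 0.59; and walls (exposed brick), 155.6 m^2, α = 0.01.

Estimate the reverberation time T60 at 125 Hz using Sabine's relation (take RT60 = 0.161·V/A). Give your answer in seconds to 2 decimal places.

1.18 seconds

A = Σ Sᵢαᵢ = 78.8×0.05 + 21.8×0.04 + 78.8×0.59 + 155.6×0.01 = 52.860 sabins.
Volume V = 10.8 × 7.3 × 4.9 = 386.316 m³.
Sabine: RT60 = 0.161 × 386.316 / 52.860 = 1.18 s.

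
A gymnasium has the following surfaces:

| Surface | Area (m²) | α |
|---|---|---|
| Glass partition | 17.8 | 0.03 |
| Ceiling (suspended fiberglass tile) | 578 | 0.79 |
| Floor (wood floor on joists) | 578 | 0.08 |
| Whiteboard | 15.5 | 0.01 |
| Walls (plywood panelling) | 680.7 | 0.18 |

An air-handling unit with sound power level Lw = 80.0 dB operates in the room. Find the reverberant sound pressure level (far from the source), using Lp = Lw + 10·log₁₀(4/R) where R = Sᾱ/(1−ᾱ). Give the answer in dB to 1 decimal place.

56.3 dB

A = 626.075 sabins; S = 1870.0 m².
ᾱ = 626.075/1870.0 = 0.3348; R = Sᾱ/(1−ᾱ) = 626.075/(1−0.3348) = 941.183 m².
Lp = 80.0 + 10·log₁₀(4/941.183) = 80.0 + (-23.72) = 56.3 dB.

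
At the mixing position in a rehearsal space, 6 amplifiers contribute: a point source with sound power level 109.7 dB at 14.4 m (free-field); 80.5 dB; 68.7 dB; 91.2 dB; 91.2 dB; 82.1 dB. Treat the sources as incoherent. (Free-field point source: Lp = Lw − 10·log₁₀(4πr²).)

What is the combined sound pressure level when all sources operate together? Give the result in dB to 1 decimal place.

Source at 14.4 m: Lp = 109.7 − 10·log₁₀(4π·14.4²) = 109.7 − 10·log₁₀(2605.763) = 75.5 dB.
Sum in the linear (power) domain: Σ 10^(Lᵢ/10) = 10^(75.5/10) + 10^(80.5/10) + 10^(68.7/10) + 10^(91.2/10) + 10^(91.2/10) + 10^(82.1/10) = 2.954e+09.
Back to dB: 10·log₁₀ Σ = 94.7 dB.

94.7 dB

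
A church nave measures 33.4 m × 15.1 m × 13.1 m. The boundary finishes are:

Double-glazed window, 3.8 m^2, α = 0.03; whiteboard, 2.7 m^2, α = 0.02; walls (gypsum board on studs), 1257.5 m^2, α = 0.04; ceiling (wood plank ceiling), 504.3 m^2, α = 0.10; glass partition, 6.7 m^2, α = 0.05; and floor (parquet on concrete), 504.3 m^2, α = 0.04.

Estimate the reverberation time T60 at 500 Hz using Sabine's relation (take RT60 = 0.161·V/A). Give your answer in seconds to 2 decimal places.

8.76 seconds

A = Σ Sᵢαᵢ = 3.8·0.03 + 2.7·0.02 + 1257.5·0.04 + 504.3·0.10 + 6.7·0.05 + 504.3·0.04 = 121.405 sabins.
Room volume: 6606.854 m³.
RT60 = 0.161 · V / A = 0.161 × 6606.854 / 121.405 = 8.76 s.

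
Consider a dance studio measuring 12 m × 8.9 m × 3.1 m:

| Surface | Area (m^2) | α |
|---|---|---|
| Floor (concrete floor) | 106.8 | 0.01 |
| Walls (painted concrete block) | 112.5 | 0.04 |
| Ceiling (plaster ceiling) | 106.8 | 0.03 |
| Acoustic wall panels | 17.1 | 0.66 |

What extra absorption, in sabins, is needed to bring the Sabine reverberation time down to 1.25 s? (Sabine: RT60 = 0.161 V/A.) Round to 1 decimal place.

Equivalent absorption area: A₁ = 106.8·0.01 + 112.5·0.04 + 106.8·0.03 + 17.1·0.66 = 20.058 m^2.
V = 331.08 m³. Required absorption A₂ = 0.161 × 331.08 / 1.25 = 42.643 sabins.
ΔA = A₂ − A₁ = 42.643 − 20.058 = 22.6 sabins.

22.6 sabins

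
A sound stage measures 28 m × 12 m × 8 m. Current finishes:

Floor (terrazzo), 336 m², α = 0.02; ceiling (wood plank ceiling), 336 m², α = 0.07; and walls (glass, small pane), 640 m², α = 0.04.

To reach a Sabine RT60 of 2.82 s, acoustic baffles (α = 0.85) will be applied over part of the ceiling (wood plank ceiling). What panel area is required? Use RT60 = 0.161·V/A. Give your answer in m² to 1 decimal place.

125.2

Equivalent absorption area: A₁ = 336*0.02 + 336*0.07 + 640*0.04 = 55.840 m².
Required A₂ = 0.161·2688/2.82 = 153.464 sabins.
ΔA needed = 153.464 − 55.840 = 97.624 sabins.
Each m² of panel replacing the ceiling (wood plank ceiling) adds (0.85 − 0.07) = 0.78 sabins.
Area = ΔA/Δα = 97.624/0.78 = 125.2 m².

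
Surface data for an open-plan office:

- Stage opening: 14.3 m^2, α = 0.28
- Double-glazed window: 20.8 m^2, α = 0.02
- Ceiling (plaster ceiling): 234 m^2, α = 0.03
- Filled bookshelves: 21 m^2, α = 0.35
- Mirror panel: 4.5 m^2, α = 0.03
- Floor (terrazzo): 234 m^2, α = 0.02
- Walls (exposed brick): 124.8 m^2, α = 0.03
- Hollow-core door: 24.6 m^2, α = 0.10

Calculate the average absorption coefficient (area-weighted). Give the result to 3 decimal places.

0.044

S = Σ Sᵢ = 14.3 + 20.8 + 234 + 21 + 4.5 + 234 + 124.8 + 24.6 = 678.0 m^2.
Σ(Sᵢαᵢ) = 14.3*0.28 + 20.8*0.02 + 234*0.03 + 21*0.35 + 4.5*0.03 + 234*0.02 + 124.8*0.03 + 24.6*0.10 = 29.809.
ᾱ = 29.809 / 678.0 = 0.044.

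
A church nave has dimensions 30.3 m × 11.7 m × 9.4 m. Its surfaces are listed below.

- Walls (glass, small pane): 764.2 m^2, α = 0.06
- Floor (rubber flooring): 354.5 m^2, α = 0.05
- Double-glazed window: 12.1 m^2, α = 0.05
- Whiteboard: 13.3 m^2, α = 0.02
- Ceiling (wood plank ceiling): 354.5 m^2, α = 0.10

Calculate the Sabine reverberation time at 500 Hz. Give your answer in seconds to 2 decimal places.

5.37 s

Total absorption A = 764.2×0.06 + 354.5×0.05 + 12.1×0.05 + 13.3×0.02 + 354.5×0.10
  = 45.852 + 17.725 + 0.605 + 0.266 + 35.450 = 99.898 m^2 sabins.
Volume V = 30.3 × 11.7 × 9.4 = 3332.394 m³.
Sabine: RT60 = 0.161 × 3332.394 / 99.898 = 5.37 s.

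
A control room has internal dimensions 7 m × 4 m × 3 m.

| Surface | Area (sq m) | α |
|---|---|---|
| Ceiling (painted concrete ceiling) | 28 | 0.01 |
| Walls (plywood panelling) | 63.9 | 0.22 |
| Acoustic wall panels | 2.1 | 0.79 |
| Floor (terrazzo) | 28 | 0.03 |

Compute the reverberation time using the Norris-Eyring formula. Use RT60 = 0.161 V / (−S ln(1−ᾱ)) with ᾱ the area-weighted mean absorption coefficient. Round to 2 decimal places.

0.75 sec

S = Σ Sᵢ = 122.0 sq m.
Absorption A = 28·0.01 + 63.9·0.22 + 2.1·0.79 + 28·0.03 = 16.837 sabins.
ᾱ = 16.837 / 122.0 = 0.1380.
Eyring denominator: −S ln(1−ᾱ) = 18.117.
V = 7 × 4 × 3 = 84 m³.
RT60 = 0.161 × 84 / 18.117 = 0.75 s.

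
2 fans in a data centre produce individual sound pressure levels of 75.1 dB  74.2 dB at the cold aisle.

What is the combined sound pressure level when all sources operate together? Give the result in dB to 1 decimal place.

Σ 10^(Lᵢ/10) = 5.866e+07.
L_total = 10·log₁₀(5.866e+07) = 77.7 dB.

77.7 dB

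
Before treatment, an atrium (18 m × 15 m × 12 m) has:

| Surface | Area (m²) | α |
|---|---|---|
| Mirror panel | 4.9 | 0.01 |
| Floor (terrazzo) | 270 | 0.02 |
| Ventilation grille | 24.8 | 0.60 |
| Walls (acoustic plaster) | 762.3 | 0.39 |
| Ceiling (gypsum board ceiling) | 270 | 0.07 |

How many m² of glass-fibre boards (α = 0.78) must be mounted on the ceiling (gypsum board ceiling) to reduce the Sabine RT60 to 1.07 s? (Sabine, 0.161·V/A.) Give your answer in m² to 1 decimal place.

212.7

Summing Sᵢαᵢ: 0.049 + 5.400 + 14.880 + 297.297 + 18.900 → A₁ = 336.526 sabins.
Required A₂ = 0.161·3240/1.07 = 487.514 sabins.
ΔA needed = 487.514 − 336.526 = 150.988 sabins.
Net gain per m²: Δα = 0.78 − 0.07 = 0.71.
Area = ΔA/Δα = 150.988/0.71 = 212.7 m².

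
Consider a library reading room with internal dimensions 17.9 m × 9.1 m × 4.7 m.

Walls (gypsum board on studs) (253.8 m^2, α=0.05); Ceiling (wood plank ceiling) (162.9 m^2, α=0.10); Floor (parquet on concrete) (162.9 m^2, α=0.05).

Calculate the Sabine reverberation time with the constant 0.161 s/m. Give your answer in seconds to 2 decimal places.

Equivalent absorption area: A = 253.8*0.05 + 162.9*0.10 + 162.9*0.05 = 37.125 m^2.
Room volume: 765.583 m³.
T = 0.161 V/A = 0.161·765.583/37.125 = 3.32 s.

3.32 seconds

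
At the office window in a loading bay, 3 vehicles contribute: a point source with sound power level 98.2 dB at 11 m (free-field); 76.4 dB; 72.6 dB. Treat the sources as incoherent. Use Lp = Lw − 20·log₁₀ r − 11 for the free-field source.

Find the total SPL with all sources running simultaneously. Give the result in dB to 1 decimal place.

Source at 11 m: Lp = 98.2 − 20·log₁₀(11) − 11 = 66.4 dB.
Σ 10^(Lᵢ/10) = 6.621e+07.
L_total = 10·log₁₀(6.621e+07) = 78.2 dB.

78.2 dB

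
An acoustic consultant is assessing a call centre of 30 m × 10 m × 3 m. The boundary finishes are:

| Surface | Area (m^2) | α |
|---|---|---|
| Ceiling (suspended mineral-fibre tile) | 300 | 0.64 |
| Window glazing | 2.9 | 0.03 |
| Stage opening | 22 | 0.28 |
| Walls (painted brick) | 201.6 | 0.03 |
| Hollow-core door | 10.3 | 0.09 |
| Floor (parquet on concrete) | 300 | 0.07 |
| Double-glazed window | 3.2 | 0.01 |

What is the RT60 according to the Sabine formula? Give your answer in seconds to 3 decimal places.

0.640 seconds

Equivalent absorption area: A = 300×0.64 + 2.9×0.03 + 22×0.28 + 201.6×0.03 + 10.3×0.09 + 300×0.07 + 3.2×0.01 = 226.254 m^2.
Room volume: 900 m³.
Sabine: RT60 = 0.161 × 900 / 226.254 = 0.640 s.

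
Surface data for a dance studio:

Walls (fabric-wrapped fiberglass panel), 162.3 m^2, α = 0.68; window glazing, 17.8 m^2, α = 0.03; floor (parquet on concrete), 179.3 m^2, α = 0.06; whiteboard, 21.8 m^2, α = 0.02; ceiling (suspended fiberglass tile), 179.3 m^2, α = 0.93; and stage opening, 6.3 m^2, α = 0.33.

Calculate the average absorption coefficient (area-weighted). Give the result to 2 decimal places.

0.51

S = Σ Sᵢ = 162.3 + 17.8 + 179.3 + 21.8 + 179.3 + 6.3 = 566.8 m^2.
Weighted sum Σ Sα = 290.920.
ᾱ = 290.920 / 566.8 = 0.51.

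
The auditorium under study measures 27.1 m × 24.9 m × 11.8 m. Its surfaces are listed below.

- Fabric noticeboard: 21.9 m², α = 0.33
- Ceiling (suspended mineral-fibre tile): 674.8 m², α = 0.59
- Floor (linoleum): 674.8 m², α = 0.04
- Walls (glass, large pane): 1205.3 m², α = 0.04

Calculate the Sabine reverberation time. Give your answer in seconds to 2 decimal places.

A = Σ Sᵢαᵢ = 21.9*0.33 + 674.8*0.59 + 674.8*0.04 + 1205.3*0.04 = 480.563 sabins.
Volume V = 27.1 × 24.9 × 11.8 = 7962.522 m³.
RT60 = 0.161 · V / A = 0.161 × 7962.522 / 480.563 = 2.67 s.

2.67 s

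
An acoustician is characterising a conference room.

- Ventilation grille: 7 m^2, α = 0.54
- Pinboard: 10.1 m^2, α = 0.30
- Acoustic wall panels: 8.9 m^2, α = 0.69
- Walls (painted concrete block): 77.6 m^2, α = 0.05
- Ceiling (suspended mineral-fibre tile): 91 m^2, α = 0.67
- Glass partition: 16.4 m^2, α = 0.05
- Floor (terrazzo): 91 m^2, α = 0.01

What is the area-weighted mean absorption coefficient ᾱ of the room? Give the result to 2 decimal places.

0.26

S = Σ Sᵢ = 7 + 10.1 + 8.9 + 77.6 + 91 + 16.4 + 91 = 302.0 m^2.
Weighted sum Σ Sα = 79.531.
ᾱ = 79.531 / 302.0 = 0.26.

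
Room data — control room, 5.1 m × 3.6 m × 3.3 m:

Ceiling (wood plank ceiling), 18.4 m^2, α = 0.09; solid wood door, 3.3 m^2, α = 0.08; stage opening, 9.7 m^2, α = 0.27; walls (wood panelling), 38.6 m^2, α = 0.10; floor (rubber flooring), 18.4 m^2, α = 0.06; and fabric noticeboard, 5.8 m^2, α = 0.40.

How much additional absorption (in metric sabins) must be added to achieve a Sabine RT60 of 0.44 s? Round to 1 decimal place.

10.3 sabins

Equivalent absorption area: A₁ = 18.4*0.09 + 3.3*0.08 + 9.7*0.27 + 38.6*0.10 + 18.4*0.06 + 5.8*0.40 = 11.823 m^2.
V = 60.588 m³. Required absorption A₂ = 0.161 × 60.588 / 0.44 = 22.170 sabins.
ΔA = A₂ − A₁ = 22.170 − 11.823 = 10.3 sabins.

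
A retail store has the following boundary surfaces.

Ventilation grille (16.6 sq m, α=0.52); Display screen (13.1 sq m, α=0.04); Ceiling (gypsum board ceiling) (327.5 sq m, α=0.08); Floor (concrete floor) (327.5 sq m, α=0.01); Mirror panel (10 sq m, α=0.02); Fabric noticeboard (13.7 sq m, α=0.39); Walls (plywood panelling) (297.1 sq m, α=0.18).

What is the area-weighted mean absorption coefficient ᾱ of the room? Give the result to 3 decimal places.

0.097

Total surface area S = 1005.5 sq m.
A = 16.6·0.52 + 13.1·0.04 + 327.5·0.08 + 327.5·0.01 + 10·0.02 + 13.7·0.39 + 297.1·0.18 = 97.652 sabins.
ᾱ = A/S = 0.097.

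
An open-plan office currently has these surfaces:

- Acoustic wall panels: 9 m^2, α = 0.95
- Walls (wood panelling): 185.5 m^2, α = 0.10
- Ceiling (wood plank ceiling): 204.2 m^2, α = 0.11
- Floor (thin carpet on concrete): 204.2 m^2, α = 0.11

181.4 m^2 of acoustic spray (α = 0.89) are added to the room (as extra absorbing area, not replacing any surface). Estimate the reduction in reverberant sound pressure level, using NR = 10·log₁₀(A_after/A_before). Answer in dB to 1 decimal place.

5.1 dB

Summing Sᵢαᵢ: 8.550 + 18.550 + 22.462 + 22.462 → A_before = 72.024 sabins.
Added absorption = 181.4 × 0.89 = 161.446 sabins.
A_after = 72.024 + 161.446 = 233.470 sabins.
NR = 10·log₁₀(233.470/72.024) = 5.1 dB.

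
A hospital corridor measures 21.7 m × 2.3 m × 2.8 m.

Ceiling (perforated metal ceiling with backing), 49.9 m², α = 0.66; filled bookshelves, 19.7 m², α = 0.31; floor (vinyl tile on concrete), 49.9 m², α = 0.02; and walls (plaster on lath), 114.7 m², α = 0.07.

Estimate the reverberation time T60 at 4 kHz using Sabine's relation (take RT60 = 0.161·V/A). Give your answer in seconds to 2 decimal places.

0.47 seconds

A = Σ Sᵢαᵢ = 49.9·0.66 + 19.7·0.31 + 49.9·0.02 + 114.7·0.07 = 48.068 sabins.
V = 21.7·2.3·2.8 = 139.748 m³.
RT60 = 0.161 · V / A = 0.161 × 139.748 / 48.068 = 0.47 s.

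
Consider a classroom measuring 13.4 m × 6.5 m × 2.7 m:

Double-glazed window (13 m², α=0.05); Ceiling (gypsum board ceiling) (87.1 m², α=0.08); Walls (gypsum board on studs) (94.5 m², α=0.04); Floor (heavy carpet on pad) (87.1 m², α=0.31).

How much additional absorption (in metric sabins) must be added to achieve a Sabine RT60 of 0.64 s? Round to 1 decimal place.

20.8 sabins

Summing Sᵢαᵢ: 0.650 + 6.968 + 3.780 + 27.001 → A₁ = 38.399 sabins.
Target A₂ = 0.161·235.17/0.64 = 59.160 sabins (V = 235.17 m³).
ΔA = A₂ − A₁ = 59.160 − 38.399 = 20.8 sabins.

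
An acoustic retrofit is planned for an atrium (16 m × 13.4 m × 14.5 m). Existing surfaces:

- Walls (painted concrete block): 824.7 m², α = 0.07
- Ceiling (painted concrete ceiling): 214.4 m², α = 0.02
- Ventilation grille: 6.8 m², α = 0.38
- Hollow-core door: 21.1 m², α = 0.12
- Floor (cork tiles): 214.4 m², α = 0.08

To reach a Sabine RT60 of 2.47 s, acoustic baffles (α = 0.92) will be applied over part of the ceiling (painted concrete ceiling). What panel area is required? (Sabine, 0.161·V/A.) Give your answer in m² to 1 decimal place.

A₁ = Σ Sᵢαᵢ = 824.7×0.07 + 214.4×0.02 + 6.8×0.38 + 21.1×0.12 + 214.4×0.08 = 84.285 sabins.
Required A₂ = 0.161·3108.8/2.47 = 202.638 sabins.
ΔA needed = 202.638 − 84.285 = 118.353 sabins.
Each m² of panel replacing the ceiling (painted concrete ceiling) adds (0.92 − 0.02) = 0.90 sabins.
Area = ΔA/Δα = 118.353/0.90 = 131.5 m².

131.5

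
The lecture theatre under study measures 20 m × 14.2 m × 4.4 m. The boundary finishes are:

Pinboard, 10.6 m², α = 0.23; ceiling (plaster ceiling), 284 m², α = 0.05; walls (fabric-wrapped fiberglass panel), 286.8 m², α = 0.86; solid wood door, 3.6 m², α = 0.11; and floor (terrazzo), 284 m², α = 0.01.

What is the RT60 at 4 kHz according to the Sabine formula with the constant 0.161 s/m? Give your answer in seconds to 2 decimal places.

Equivalent absorption area: A = 10.6*0.23 + 284*0.05 + 286.8*0.86 + 3.6*0.11 + 284*0.01 = 266.522 m².
V = 20·14.2·4.4 = 1249.6 m³.
RT60 = 0.161 · V / A = 0.161 × 1249.6 / 266.522 = 0.75 s.

0.75 sec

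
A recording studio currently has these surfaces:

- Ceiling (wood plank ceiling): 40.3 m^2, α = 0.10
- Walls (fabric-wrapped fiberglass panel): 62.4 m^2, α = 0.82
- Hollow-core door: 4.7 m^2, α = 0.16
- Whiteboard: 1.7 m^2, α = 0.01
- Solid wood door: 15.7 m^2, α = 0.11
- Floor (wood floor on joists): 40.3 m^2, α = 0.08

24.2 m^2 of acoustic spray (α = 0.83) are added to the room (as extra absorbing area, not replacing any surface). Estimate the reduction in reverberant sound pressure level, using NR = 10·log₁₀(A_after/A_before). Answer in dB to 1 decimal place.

1.2 dB

Summing Sᵢαᵢ: 4.030 + 51.168 + 0.752 + 0.017 + 1.727 + 3.224 → A_before = 60.918 sabins.
Treatment contributes 24.2·0.83 = 20.086 sabins.
New total A_after = 81.004 sabins.
Reduction = 10 log₁₀(A_after/A_before) = 10 log₁₀(1.3297) = 1.2 dB.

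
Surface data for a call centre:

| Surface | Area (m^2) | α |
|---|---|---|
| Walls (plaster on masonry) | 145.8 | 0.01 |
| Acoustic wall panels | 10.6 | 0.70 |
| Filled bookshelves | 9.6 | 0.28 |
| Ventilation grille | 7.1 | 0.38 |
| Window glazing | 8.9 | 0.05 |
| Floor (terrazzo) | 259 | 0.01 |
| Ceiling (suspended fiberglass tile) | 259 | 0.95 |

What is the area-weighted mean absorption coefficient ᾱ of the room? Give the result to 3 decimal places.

0.376

Total surface area S = 700.0 m^2.
A = 145.8×0.01 + 10.6×0.70 + 9.6×0.28 + 7.1×0.38 + 8.9×0.05 + 259×0.01 + 259×0.95 = 263.349 sabins.
ᾱ = 263.349 / 700.0 = 0.376.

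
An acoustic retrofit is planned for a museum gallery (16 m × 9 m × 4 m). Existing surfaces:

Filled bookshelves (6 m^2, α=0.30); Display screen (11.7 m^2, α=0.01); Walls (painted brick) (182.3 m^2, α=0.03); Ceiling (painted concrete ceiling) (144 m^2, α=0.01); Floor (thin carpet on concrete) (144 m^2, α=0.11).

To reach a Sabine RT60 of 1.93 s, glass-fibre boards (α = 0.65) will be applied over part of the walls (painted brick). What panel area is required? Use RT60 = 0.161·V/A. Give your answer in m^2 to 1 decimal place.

Total absorption A₁ = 6×0.30 + 11.7×0.01 + 182.3×0.03 + 144×0.01 + 144×0.11
  = 1.800 + 0.117 + 5.469 + 1.440 + 15.840 = 24.666 m^2 sabins.
Required A₂ = 0.161·576/1.93 = 48.050 sabins.
ΔA needed = 48.050 − 24.666 = 23.384 sabins.
Net gain per m^2: Δα = 0.65 − 0.03 = 0.62.
Panel area = 23.384 / 0.62 = 37.7 m^2.

37.7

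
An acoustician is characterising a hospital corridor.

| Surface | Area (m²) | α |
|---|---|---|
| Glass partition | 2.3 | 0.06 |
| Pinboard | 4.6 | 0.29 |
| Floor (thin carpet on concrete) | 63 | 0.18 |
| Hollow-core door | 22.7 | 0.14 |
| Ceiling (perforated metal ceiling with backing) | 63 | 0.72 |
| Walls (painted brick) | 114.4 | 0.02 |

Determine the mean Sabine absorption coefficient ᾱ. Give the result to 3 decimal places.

0.236

S = Σ Sᵢ = 2.3 + 4.6 + 63 + 22.7 + 63 + 114.4 = 270.0 m².
A = 2.3*0.06 + 4.6*0.29 + 63*0.18 + 22.7*0.14 + 63*0.72 + 114.4*0.02 = 63.638 sabins.
ᾱ = A/S = 0.236.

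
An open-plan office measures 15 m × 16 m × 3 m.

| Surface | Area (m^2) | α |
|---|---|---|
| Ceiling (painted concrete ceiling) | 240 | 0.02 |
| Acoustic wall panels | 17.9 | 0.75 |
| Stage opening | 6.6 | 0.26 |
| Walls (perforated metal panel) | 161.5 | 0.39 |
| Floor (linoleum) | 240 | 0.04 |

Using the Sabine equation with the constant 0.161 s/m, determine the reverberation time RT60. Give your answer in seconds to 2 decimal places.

1.25 s

Total absorption A = 240*0.02 + 17.9*0.75 + 6.6*0.26 + 161.5*0.39 + 240*0.04
  = 4.800 + 13.425 + 1.716 + 62.985 + 9.600 = 92.526 m^2 sabins.
Room volume: 720 m³.
RT60 = 0.161 · V / A = 0.161 × 720 / 92.526 = 1.25 s.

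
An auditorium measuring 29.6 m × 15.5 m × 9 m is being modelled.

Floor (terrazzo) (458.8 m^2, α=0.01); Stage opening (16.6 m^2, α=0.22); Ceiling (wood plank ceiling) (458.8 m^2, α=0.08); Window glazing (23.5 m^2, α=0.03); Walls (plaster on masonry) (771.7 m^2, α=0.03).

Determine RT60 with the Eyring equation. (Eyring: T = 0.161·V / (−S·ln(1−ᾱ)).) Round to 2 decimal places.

9.47 s

Total surface area S = 458.8 + 16.6 + 458.8 + 23.5 + 771.7 = 1729.4 m^2.
Σ(Sᵢαᵢ) = 458.8·0.01 + 16.6·0.22 + 458.8·0.08 + 23.5·0.03 + 771.7·0.03 = 68.800.
Mean coefficient ᾱ = A/S = 0.0398.
−S·ln(1−ᾱ) = −1729.4 × ln(1 − 0.0398) = 70.237.
V = 29.6 × 15.5 × 9 = 4129.2 m³.
T = 0.161·V/[−S·ln(1−ᾱ)] = 0.161·4129.2/70.237 = 9.47 s.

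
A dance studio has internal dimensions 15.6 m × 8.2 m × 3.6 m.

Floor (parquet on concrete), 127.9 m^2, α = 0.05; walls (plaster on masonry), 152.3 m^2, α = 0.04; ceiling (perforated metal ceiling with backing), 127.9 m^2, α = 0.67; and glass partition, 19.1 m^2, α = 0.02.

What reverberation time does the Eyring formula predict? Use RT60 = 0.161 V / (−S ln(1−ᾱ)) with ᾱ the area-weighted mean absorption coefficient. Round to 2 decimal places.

Total surface area S = 127.9 + 152.3 + 127.9 + 19.1 = 427.2 m^2.
Σ(Sᵢαᵢ) = 127.9·0.05 + 152.3·0.04 + 127.9·0.67 + 19.1·0.02 = 98.562.
ᾱ = 98.562 / 427.2 = 0.2307.
−S·ln(1−ᾱ) = −427.2 × ln(1 − 0.2307) = 112.044.
V = 15.6 × 8.2 × 3.6 = 460.512 m³.
RT60 = 0.161 × 460.512 / 112.044 = 0.66 s.

0.66 s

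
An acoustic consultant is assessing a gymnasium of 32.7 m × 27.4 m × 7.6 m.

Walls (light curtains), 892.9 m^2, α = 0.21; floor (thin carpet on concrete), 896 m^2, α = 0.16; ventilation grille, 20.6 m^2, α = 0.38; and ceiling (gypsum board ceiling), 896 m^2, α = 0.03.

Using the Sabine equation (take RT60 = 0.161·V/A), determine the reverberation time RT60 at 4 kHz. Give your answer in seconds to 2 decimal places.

3.00 s

A = Σ Sᵢαᵢ = 892.9*0.21 + 896*0.16 + 20.6*0.38 + 896*0.03 = 365.577 sabins.
Room volume: 6809.448 m³.
Sabine: RT60 = 0.161 × 6809.448 / 365.577 = 3.00 s.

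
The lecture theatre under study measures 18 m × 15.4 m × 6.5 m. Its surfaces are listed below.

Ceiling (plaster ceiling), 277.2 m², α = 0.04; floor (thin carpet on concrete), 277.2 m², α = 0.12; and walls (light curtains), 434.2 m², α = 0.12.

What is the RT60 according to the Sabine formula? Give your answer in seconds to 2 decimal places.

3.01 seconds

Equivalent absorption area: A = 277.2*0.04 + 277.2*0.12 + 434.2*0.12 = 96.456 m².
V = 18·15.4·6.5 = 1801.8 m³.
T = 0.161 V/A = 0.161·1801.8/96.456 = 3.01 s.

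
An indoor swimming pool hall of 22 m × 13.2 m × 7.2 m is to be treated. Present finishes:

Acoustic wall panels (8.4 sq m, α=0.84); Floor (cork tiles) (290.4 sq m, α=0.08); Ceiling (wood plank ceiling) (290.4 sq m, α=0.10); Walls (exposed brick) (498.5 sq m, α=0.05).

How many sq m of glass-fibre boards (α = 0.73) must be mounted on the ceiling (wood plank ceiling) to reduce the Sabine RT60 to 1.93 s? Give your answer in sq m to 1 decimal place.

143.1

A₁ = Σ Sᵢαᵢ = 8.4·0.84 + 290.4·0.08 + 290.4·0.10 + 498.5·0.05 = 84.253 sabins.
Required A₂ = 0.161·2090.88/1.93 = 174.421 sabins.
ΔA needed = 174.421 − 84.253 = 90.168 sabins.
Net gain per sq m: Δα = 0.73 − 0.10 = 0.63.
Panel area = 90.168 / 0.63 = 143.1 sq m.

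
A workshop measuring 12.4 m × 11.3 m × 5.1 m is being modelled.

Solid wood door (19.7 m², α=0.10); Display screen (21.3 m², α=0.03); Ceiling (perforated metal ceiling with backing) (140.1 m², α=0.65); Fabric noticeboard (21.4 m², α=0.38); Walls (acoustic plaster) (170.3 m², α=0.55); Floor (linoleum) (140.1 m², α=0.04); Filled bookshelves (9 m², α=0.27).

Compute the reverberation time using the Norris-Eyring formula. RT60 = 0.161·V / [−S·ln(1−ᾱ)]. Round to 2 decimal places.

0.45 s

S = Σ Sᵢ = 521.9 m².
Σ(Sᵢαᵢ) = 19.7·0.10 + 21.3·0.03 + 140.1·0.65 + 21.4·0.38 + 170.3·0.55 + 140.1·0.04 + 9·0.27 = 203.505.
Mean coefficient ᾱ = A/S = 0.3899.
−S·ln(1−ᾱ) = −521.9 × ln(1 − 0.3899) = 257.888.
V = 12.4 × 11.3 × 5.1 = 714.612 m³.
RT60 = 0.161 × 714.612 / 257.888 = 0.45 s.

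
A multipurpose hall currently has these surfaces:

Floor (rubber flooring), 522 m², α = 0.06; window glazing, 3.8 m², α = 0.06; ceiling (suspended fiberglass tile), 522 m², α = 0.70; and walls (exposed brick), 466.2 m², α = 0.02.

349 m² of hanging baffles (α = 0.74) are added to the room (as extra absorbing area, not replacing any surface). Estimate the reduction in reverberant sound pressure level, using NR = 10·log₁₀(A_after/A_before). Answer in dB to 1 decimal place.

2.1 dB

Summing Sᵢαᵢ: 31.320 + 0.228 + 365.400 + 9.324 → A_before = 406.272 sabins.
Added absorption = 349 × 0.74 = 258.260 sabins.
New total A_after = 664.532 sabins.
NR = 10·log₁₀(664.532/406.272) = 2.1 dB.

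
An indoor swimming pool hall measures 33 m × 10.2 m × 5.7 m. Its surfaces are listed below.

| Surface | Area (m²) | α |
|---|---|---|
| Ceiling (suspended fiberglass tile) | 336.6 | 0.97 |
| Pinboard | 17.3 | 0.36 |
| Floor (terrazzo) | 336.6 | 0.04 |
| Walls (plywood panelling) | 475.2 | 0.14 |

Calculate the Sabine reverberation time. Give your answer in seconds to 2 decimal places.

0.75 s

Equivalent absorption area: A = 336.6*0.97 + 17.3*0.36 + 336.6*0.04 + 475.2*0.14 = 412.722 m².
Room volume: 1918.62 m³.
T = 0.161 V/A = 0.161·1918.62/412.722 = 0.75 s.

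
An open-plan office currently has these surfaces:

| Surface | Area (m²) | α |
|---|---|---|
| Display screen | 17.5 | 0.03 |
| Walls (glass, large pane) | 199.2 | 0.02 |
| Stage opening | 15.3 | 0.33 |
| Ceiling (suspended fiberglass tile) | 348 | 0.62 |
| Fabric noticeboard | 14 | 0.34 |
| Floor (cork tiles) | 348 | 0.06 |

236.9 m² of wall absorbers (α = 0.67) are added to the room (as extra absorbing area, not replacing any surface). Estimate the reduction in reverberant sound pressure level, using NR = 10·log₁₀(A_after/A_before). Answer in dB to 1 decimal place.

2.1 dB

A_before = Σ Sᵢαᵢ = 17.5×0.03 + 199.2×0.02 + 15.3×0.33 + 348×0.62 + 14×0.34 + 348×0.06 = 250.958 sabins.
Added absorption = 236.9 × 0.67 = 158.723 sabins.
New total A_after = 409.681 sabins.
Reduction = 10 log₁₀(A_after/A_before) = 10 log₁₀(1.6325) = 2.1 dB.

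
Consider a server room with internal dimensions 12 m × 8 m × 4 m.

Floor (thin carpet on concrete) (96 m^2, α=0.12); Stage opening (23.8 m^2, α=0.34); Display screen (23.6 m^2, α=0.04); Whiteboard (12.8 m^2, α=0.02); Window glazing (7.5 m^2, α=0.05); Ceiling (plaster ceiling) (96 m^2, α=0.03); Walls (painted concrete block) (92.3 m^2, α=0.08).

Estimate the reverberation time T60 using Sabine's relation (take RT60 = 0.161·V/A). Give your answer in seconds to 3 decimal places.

Equivalent absorption area: A = 96·0.12 + 23.8·0.34 + 23.6·0.04 + 12.8·0.02 + 7.5·0.05 + 96·0.03 + 92.3·0.08 = 31.451 m^2.
V = 12·8·4 = 384 m³.
T = 0.161 V/A = 0.161·384/31.451 = 1.966 s.

1.966 seconds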